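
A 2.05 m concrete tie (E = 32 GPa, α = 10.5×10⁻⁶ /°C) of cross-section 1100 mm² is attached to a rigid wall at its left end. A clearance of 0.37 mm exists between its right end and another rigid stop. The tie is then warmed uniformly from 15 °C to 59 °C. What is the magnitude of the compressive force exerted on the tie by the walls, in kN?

If the wall were absent the tie would grow by αΔT L = 10.5×10⁻⁶ × 44 × 2050 = 0.9471 mm.
After closing the 0.37 mm clearance, 0.9471 − 0.37 = 0.5771 mm of expansion remains to be suppressed by the wall.
So σ = E(δ_free − g)/L = 32×10³ × 0.5771/2050 = 9.008 MPa.
Force on the wall = σA = 9.008 × 1100 mm² = 9.909 kN.

P ≈ 9.91 kN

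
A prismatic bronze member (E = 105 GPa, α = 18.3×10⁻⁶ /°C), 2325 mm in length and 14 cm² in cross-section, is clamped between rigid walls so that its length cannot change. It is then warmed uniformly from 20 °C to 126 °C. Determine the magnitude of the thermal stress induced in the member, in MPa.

Because both ends are immovable the net strain is zero, and the suppressed thermal strain is αΔT = 18.3×10⁻⁶ × 106 = 1939.8×10⁻⁶.
Hence σ = E·αΔT = 105×10³ × 1939.8×10⁻⁶ = 203.7 MPa, compressive.

σ ≈ 204 MPa (compressive)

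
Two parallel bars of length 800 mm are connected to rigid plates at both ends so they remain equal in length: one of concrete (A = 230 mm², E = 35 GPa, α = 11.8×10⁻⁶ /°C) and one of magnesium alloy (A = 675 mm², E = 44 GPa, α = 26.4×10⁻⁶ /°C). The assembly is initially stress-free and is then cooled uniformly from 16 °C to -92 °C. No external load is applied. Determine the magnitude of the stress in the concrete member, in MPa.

σ ≈ 43.4 MPa (compressive)

Equilibrium of a rigid end plate with no external load gives equal and opposite internal forces ±P in the two members. Since α_{magnesium alloy} > α_{concrete}, cooling drives the magnesium alloy into tension and the concrete into compression.
Setting the final lengths equal and cancelling L: (α₁ − α₂)ΔT = P/(A₁E₁) + P/(A₂E₂).
|α₁ − α₂|·ΔT = 14.6×10⁻⁶ × 108 = 0.001577.
1/(A₁E₁) + 1/(A₂E₂) = 1/(230×35×10³) + 1/(675×44×10³) = 1.579×10⁻⁷ N⁻¹.
P = 0.001577 / 1.579×10⁻⁷ = 9986 N = 9.986 kN.
σ_{concrete} = P/A₁ = 9986/230 = 43.42 MPa, compressive.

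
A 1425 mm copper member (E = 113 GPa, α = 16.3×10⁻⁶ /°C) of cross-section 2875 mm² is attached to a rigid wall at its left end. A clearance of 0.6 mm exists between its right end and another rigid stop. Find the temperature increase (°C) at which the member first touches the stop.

ΔT ≈ 25.8 °C

Contact occurs when the free expansion equals the gap: αΔT L = 0.6 mm.
ΔT = 0.6 / (16.3×10⁻⁶ × 1425) = 25.83 °C.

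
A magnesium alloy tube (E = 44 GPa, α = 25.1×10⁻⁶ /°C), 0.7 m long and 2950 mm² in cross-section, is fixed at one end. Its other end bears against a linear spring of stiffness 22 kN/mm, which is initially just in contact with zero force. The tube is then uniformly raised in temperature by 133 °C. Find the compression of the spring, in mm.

δ ≈ 2.09 mm

The unrestrained thermal change is αΔT L = 25.1×10⁻⁶ × 133 × 700 = 2.337 mm.
With a force P in the spring, the elastic change of the tube is PL/(AE) and that of the spring is P/k; compatibility requires their sum to equal δ_free.
So P = δ_free / [L/(AE) + 1/k] = 2.337 / [ 700/(2950×44×10³) + 1/(22×10³) ].
P = 2.337 / 5.085×10⁻⁵ = 45960 N.
Spring compression = P/k = 45960/(22×10³) = 2.089 mm.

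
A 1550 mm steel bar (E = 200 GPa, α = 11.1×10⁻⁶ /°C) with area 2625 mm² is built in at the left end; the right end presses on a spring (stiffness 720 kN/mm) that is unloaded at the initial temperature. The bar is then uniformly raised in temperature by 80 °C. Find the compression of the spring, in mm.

δ ≈ 0.44 mm

If the spring were absent the bar would lengthen by αΔT L = 11.1×10⁻⁶ × 80 × 1550 = 1.376 mm.
With a force P in the spring, the elastic change of the bar is PL/(AE) and that of the spring is P/k; compatibility requires their sum to equal δ_free.
So P = δ_free / [L/(AE) + 1/k] = 1.376 / [ 1550/(2625×200×10³) + 1/(720×10³) ].
P = 1.376 / 4.341×10⁻⁶ = 317100 N.
Spring compression = P/k = 317100/(720×10³) = 0.4403 mm.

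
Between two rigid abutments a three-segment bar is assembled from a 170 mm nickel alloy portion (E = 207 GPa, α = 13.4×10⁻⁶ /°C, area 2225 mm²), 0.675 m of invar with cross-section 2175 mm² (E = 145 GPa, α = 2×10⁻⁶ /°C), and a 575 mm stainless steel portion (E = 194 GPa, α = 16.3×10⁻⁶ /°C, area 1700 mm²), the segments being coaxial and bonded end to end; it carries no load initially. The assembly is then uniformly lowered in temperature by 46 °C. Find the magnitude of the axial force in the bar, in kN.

P ≈ 141 kN (tensile)

If the supports were absent, the total length change would be Σ αᵢΔT Lᵢ = 13.4×10⁻⁶×46×170 + 2×10⁻⁶×46×675 + 16.3×10⁻⁶×46×575 = 0.598 mm.
The rigid supports impose zero overall length change; the single axial force P common to all segments must satisfy P Σ Lᵢ/(AᵢEᵢ) = δ_free.
The series flexibility is Σ Lᵢ/(AᵢEᵢ) = 170/(2225×207×10³) + 675/(2175×145×10³) + 575/(1700×194×10³) = 4.253×10⁻⁶ mm/N.
P = 0.598 / 4.253×10⁻⁶ = 140600 N = 140.6 kN, tensile.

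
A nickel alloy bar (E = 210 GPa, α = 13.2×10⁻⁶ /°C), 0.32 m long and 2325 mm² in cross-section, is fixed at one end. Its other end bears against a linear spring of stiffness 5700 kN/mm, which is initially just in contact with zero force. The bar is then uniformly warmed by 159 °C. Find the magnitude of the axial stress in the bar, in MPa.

Free thermal expansion: δ_free = αΔT L = 13.2×10⁻⁶ × 159 × 320 = 0.6716 mm.
With a force P in the spring, the elastic change of the bar is PL/(AE) and that of the spring is P/k; compatibility requires their sum to equal δ_free.
P [ L/(AE) + 1/k ] = δ_free → P [ 320/(2325×210×10³) + 1/(5700×10³) ] = 0.6716.
P = 0.6716 / 8.308×10⁻⁷ = 808400 N.
σ = P/A = 808400/2325 = 347.7 MPa.

σ ≈ 348 MPa (compressive)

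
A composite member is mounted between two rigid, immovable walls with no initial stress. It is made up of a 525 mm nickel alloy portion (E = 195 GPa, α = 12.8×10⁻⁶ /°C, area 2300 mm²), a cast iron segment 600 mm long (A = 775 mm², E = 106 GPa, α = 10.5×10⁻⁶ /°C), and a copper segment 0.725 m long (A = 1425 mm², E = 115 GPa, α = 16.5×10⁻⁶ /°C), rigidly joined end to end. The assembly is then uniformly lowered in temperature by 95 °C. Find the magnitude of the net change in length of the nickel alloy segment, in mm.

|ΔL| ≈ 0.423 mm

With the walls removed the bar would change length by δ_free = Σ αᵢΔT Lᵢ = 12.8×10⁻⁶×95×525 + 10.5×10⁻⁶×95×600 + 16.5×10⁻⁶×95×725 = 2.373 mm.
The walls prevent any net length change, so an axial force P (same in every segment) develops. Compatibility: P · Σ Lᵢ/(AᵢEᵢ) = δ_free.
Σ Lᵢ/(AᵢEᵢ) = 525/(2300×195×10³) + 600/(775×106×10³) + 725/(1425×115×10³) = 1.29×10⁻⁵ mm/N.
P = 2.373 / 1.29×10⁻⁵ = 184000 N = 184 kN, tensile.
For the nickel alloy segment, free thermal change = 12.8×10⁻⁶×95×525 = 0.6384 mm and elastic change from P = 184000×525/(2300×195×10³) = 0.2154 mm; these oppose, so the net change is 0.423 mm (segment shortens).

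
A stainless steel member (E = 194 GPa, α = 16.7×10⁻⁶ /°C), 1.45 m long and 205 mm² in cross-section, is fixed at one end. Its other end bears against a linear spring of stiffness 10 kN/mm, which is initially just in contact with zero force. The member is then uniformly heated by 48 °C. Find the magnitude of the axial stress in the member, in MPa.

σ ≈ 41.5 MPa (compressive)

Free thermal expansion: δ_free = αΔT L = 16.7×10⁻⁶ × 48 × 1450 = 1.162 mm.
Let P be the compressive force at the spring. The member shortens elastically by PL/(AE) and the spring compresses by P/k; together these equal δ_free.
P [ L/(AE) + 1/k ] = δ_free → P [ 1450/(205×194×10³) + 1/(10×10³) ] = 1.162.
P = 1.162 / 0.0001365 = 8518 N.
σ = P/A = 8518/205 = 41.55 MPa.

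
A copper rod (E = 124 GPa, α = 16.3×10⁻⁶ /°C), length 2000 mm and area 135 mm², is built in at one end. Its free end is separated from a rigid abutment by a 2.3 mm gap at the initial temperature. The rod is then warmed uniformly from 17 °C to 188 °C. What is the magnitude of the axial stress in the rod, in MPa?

σ ≈ 203 MPa (compressive)

Free thermal elongation = αΔT L = 16.3×10⁻⁶ × 171 × 2000 = 5.575 mm.
The gap closes (δ_free > 2.3 mm) and the wall then resists a further 5.575 − 2.3 = 3.275 mm of expansion.
So σ = E(δ_free − g)/L = 124×10³ × 3.275/2000 = 203 MPa.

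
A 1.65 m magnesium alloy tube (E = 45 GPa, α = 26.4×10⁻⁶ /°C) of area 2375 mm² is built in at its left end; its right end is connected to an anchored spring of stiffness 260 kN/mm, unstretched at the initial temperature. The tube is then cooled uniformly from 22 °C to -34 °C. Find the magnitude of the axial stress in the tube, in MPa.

σ ≈ 53.3 MPa (tensile)

The unrestrained thermal change is αΔT L = 26.4×10⁻⁶ × 56 × 1650 = 2.439 mm.
Let P be the tensile force in the spring. The tube extends elastically by PL/(AE) and the spring stretches by P/k; together these equal δ_free.
P [ L/(AE) + 1/k ] = δ_free → P [ 1650/(2375×45×10³) + 1/(260×10³) ] = 2.439.
P = 2.439 / 1.928×10⁻⁵ = 126500 N.
σ = P/A = 126500/2375 = 53.26 MPa.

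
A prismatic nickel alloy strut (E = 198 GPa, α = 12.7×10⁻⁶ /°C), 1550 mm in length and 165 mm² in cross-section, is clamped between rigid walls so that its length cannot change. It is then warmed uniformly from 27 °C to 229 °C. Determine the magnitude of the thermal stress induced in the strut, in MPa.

With length fixed, the mechanical strain must cancel the thermal strain αΔT = 12.7×10⁻⁶ × 202 = 2565.4×10⁻⁶.
σ = EαΔT = 198×10³ × 12.7×10⁻⁶ × 202 = 507.9 MPa (compressive; the strut is trying to expand).

σ ≈ 508 MPa (compressive)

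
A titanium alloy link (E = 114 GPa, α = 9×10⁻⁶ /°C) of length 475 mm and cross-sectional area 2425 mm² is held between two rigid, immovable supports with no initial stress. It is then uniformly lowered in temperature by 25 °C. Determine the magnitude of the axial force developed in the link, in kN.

P ≈ 62.2 kN (tensile)

Full restraint means ε = 0, so the stress is σ = EαΔT = 114×10³ × 9×10⁻⁶ × 25 = 25.65 MPa.
Then P = σA = 25.65 × 2425 mm² = 62.2 kN, tensile.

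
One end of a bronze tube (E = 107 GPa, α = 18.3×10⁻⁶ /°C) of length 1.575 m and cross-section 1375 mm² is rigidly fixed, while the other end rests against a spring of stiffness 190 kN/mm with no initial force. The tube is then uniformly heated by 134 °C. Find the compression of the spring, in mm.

If the spring were absent the tube would lengthen by αΔT L = 18.3×10⁻⁶ × 134 × 1575 = 3.862 mm.
Let P be the compressive force at the spring. The tube shortens elastically by PL/(AE) and the spring compresses by P/k; together these equal δ_free.
P [ L/(AE) + 1/k ] = δ_free → P [ 1575/(1375×107×10³) + 1/(190×10³) ] = 3.862.
P = 3.862 / 1.597×10⁻⁵ = 241900 N.
Spring compression = P/k = 241900/(190×10³) = 1.273 mm.

δ ≈ 1.27 mm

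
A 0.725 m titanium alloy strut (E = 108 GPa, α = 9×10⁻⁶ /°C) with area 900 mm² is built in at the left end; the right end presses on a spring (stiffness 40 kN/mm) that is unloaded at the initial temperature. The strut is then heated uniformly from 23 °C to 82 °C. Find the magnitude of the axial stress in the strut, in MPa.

σ ≈ 13.2 MPa (compressive)

If the spring were absent the strut would lengthen by αΔT L = 9×10⁻⁶ × 59 × 725 = 0.385 mm.
With a force P in the spring, the elastic change of the strut is PL/(AE) and that of the spring is P/k; compatibility requires their sum to equal δ_free.
So P = δ_free / [L/(AE) + 1/k] = 0.385 / [ 725/(900×108×10³) + 1/(40×10³) ].
P = 0.385 / 3.246×10⁻⁵ = 11860 N.
σ = P/A = 11860/900 = 13.18 MPa.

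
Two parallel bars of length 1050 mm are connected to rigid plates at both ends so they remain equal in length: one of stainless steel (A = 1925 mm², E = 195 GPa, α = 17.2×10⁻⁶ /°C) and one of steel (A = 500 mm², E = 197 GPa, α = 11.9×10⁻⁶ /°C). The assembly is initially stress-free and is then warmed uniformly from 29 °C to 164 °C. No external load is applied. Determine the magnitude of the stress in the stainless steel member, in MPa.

σ ≈ 29 MPa (compressive)

The stainless steel has the larger α, so on heating it would change length more than the steel if both were free. The rigid plates force a common final length, so the stainless steel is put into compression and the steel into tension, with equal and opposite forces P (no external load).
Equating the net (thermal + elastic) strains gives |α₁ − α₂|·ΔT = P·[1/(A₁E₁) + 1/(A₂E₂)].
|α₁ − α₂|·ΔT = 5.3×10⁻⁶ × 135 = 0.0007155.
1/(A₁E₁) + 1/(A₂E₂) = 1/(1925×195×10³) + 1/(500×197×10³) = 1.282×10⁻⁸ N⁻¹.
P = 0.0007155 / 1.282×10⁻⁸ = 55830 N = 55.83 kN.
σ_{stainless steel} = P/A₁ = 55830/1925 = 29 MPa, compressive.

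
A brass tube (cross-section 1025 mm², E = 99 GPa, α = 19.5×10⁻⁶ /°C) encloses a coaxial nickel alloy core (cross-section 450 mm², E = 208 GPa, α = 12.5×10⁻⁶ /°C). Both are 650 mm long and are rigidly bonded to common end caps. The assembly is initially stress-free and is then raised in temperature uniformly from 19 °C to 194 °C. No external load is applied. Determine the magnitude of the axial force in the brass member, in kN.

The brass has the larger α, so on heating it would change length more than the nickel alloy if both were free. The rigid plates force a common final length, so the brass is put into compression and the nickel alloy into tension, with equal and opposite forces P (no external load).
Setting the final lengths equal and cancelling L: (α₁ − α₂)ΔT = P/(A₁E₁) + P/(A₂E₂).
|α₁ − α₂|·ΔT = 7×10⁻⁶ × 175 = 0.001225.
1/(A₁E₁) + 1/(A₂E₂) = 1/(1025×99×10³) + 1/(450×208×10³) = 2.054×10⁻⁸ N⁻¹.
So P = 0.001225 / 2.054×10⁻⁸ = 59.64 kN.

P ≈ 59.6 kN (compressive in the brass)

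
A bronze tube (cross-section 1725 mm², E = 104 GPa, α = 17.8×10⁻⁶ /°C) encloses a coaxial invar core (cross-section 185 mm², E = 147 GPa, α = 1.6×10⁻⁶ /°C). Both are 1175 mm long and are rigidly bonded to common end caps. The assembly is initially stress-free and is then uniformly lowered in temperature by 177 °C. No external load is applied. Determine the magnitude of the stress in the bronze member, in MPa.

σ ≈ 39.3 MPa (tensile)

Both members must finish at the same length. With the larger α, the bronze tends to over-contract; the plates restrain it, putting the bronze in tension and the invar in compression. With no external load the two internal forces are equal and opposite, magnitude P.
Setting the final lengths equal and cancelling L: (α₁ − α₂)ΔT = P/(A₁E₁) + P/(A₂E₂).
|α₁ − α₂|·ΔT = 16.2×10⁻⁶ × 177 = 0.002867.
1/(A₁E₁) + 1/(A₂E₂) = 1/(1725×104×10³) + 1/(185×147×10³) = 4.235×10⁻⁸ N⁻¹.
So P = 0.002867 / 4.235×10⁻⁸ = 67.71 kN.
σ_{bronze} = P/A₁ = 67710/1725 = 39.25 MPa, tensile.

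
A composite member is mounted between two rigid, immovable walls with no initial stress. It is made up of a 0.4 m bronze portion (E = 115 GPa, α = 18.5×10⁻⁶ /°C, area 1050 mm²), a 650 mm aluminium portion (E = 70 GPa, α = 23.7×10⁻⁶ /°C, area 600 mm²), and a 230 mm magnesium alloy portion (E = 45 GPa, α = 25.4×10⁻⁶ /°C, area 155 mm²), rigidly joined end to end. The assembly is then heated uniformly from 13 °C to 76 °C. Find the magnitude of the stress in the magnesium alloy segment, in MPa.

With the walls removed the bar would change length by δ_free = Σ αᵢΔT Lᵢ = 18.5×10⁻⁶×63×400 + 23.7×10⁻⁶×63×650 + 25.4×10⁻⁶×63×230 = 1.805 mm.
Since the ends are fixed, an axial force P builds up, equal in every segment, with P · Σ Lᵢ/(AᵢEᵢ) = δ_free.
Σ Lᵢ/(AᵢEᵢ) = 400/(1050×115×10³) + 650/(600×70×10³) + 230/(155×45×10³) = 5.176×10⁻⁵ mm/N.
Hence P = δ_free / Σ(L/AE) = 1.805/5.176×10⁻⁵ = 34.87 kN (compressive).
σ_{magnesium alloy} = P / A = 34870 / 155 = 224.9 MPa.

σ ≈ 225 MPa (compressive)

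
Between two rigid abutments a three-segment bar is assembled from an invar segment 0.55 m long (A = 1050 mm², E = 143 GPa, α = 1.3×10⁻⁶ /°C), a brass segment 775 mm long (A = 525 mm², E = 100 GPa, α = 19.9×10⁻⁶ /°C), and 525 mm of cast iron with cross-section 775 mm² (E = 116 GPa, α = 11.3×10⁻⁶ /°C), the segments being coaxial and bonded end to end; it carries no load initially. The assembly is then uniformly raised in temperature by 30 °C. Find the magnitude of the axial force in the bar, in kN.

Free thermal expansion of the whole bar: Σ αᵢΔT Lᵢ = 1.3×10⁻⁶×30×550 + 19.9×10⁻⁶×30×775 + 11.3×10⁻⁶×30×525 = 0.6621 mm.
The rigid supports impose zero overall length change; the single axial force P common to all segments must satisfy P Σ Lᵢ/(AᵢEᵢ) = δ_free.
The series flexibility is Σ Lᵢ/(AᵢEᵢ) = 550/(1050×143×10³) + 775/(525×100×10³) + 525/(775×116×10³) = 2.426×10⁻⁵ mm/N.
P = 0.6621 / 2.426×10⁻⁵ = 27290 N = 27.29 kN, compressive.

P ≈ 27.3 kN (compressive)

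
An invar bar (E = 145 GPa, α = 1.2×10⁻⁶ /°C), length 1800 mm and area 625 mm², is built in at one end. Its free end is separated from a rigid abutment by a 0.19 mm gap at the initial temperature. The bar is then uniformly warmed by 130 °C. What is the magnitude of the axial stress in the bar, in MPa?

If the wall were absent the bar would grow by αΔT L = 1.2×10⁻⁶ × 130 × 1800 = 0.2808 mm.
After closing the 0.19 mm clearance, 0.2808 − 0.19 = 0.0908 mm of expansion remains to be suppressed by the wall.
That suppressed elongation corresponds to σ = E·Δ/L = 145×10³ × 0.0908/1800 = 7.314 MPa.

σ ≈ 7.31 MPa (compressive)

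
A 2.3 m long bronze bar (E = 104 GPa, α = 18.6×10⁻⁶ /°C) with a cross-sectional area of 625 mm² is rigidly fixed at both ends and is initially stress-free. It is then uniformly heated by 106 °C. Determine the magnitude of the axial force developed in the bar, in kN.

Full restraint means ε = 0, so the stress is σ = EαΔT = 104×10³ × 18.6×10⁻⁶ × 106 = 205 MPa.
P = AEαΔT = 625 × 104×10³ × 18.6×10⁻⁶ × 106 = 128.2 kN (compressive).

P ≈ 128 kN (compressive)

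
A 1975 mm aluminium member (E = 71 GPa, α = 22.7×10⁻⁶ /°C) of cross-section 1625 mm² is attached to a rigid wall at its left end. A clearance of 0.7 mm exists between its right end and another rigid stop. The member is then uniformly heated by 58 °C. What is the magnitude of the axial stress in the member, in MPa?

σ ≈ 68.3 MPa (compressive)

Unrestrained expansion: δ_free = αΔT L = 22.7×10⁻⁶ × 58 × 1975 = 2.6 mm.
The gap closes (δ_free > 0.7 mm) and the wall then resists a further 2.6 − 0.7 = 1.9 mm of expansion.
That suppressed elongation corresponds to σ = E·Δ/L = 71×10³ × 1.9/1975 = 68.31 MPa.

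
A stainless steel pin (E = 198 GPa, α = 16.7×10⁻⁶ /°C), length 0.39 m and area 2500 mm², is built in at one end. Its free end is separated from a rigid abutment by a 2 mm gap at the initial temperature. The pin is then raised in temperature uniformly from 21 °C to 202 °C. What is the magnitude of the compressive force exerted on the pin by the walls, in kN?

If the wall were absent the pin would grow by αΔT L = 16.7×10⁻⁶ × 181 × 390 = 1.179 mm.
Since δ_free = 1.18 mm is less than the 2 mm gap, the pin never touches the wall. No axial force develops.

P ≈ 0 kN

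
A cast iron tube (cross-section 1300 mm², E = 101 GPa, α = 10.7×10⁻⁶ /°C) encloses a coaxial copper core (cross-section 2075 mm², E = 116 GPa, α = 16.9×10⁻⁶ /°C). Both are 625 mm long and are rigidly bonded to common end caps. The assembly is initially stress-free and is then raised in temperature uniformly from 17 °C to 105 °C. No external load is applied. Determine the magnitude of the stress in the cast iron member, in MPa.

σ ≈ 35.7 MPa (tensile)

Equilibrium of a rigid end plate with no external load gives equal and opposite internal forces ±P in the two members. Since α_{copper} > α_{cast iron}, heating drives the copper into compression and the cast iron into tension.
Equating the net (thermal + elastic) strains gives |α₁ − α₂|·ΔT = P·[1/(A₁E₁) + 1/(A₂E₂)].
|α₁ − α₂|·ΔT = 6.2×10⁻⁶ × 88 = 0.0005456.
1/(A₁E₁) + 1/(A₂E₂) = 1/(1300×101×10³) + 1/(2075×116×10³) = 1.177×10⁻⁸ N⁻¹.
P = 0.0005456 / 1.177×10⁻⁸ = 46350 N = 46.35 kN.
σ_{cast iron} = P/A₁ = 46350/1300 = 35.66 MPa, tensile.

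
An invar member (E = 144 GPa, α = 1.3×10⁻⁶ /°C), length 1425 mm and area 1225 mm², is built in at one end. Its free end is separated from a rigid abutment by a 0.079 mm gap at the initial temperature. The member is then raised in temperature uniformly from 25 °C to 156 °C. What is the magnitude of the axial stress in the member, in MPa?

Unrestrained expansion: δ_free = αΔT L = 1.3×10⁻⁶ × 131 × 1425 = 0.2427 mm.
The gap closes (δ_free > 0.079 mm) and the wall then resists a further 0.2427 − 0.079 = 0.1637 mm of expansion.
Compatibility: PL/(AE) = 0.1637 mm, so σ = P/A = E × (0.1637/1425) = 16.54 MPa.

σ ≈ 16.5 MPa (compressive)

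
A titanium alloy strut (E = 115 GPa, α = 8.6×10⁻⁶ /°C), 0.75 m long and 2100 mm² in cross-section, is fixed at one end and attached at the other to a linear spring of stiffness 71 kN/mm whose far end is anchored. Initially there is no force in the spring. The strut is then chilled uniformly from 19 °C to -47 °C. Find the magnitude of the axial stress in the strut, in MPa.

σ ≈ 11.8 MPa (tensile)

If the spring were absent the strut would shorten by αΔT L = 8.6×10⁻⁶ × 66 × 750 = 0.4257 mm.
Let P be the tensile force in the spring. The strut extends elastically by PL/(AE) and the spring stretches by P/k; together these equal δ_free.
So P = δ_free / [L/(AE) + 1/k] = 0.4257 / [ 750/(2100×115×10³) + 1/(71×10³) ].
P = 0.4257 / 1.719×10⁻⁵ = 24760 N.
σ = P/A = 24760/2100 = 11.79 MPa.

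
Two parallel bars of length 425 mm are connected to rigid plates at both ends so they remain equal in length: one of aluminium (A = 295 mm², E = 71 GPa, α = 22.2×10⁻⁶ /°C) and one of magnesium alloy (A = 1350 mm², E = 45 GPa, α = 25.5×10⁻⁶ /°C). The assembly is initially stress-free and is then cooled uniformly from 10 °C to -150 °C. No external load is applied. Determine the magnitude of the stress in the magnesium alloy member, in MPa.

σ ≈ 6.09 MPa (tensile)

Both members must finish at the same length. With the larger α, the magnesium alloy tends to over-contract; the plates restrain it, putting the magnesium alloy in tension and the aluminium in compression. With no external load the two internal forces are equal and opposite, magnitude P.
Compatibility of the two members (thermal + elastic change equal): (α₁ − α₂)ΔT = P·[1/(A₁E₁) + 1/(A₂E₂)].
|α₁ − α₂|·ΔT = 3.3×10⁻⁶ × 160 = 0.000528.
1/(A₁E₁) + 1/(A₂E₂) = 1/(295×71×10³) + 1/(1350×45×10³) = 6.42×10⁻⁸ N⁻¹.
So P = 0.000528 / 6.42×10⁻⁸ = 8.224 kN.
σ_{magnesium alloy} = P/A₂ = 8224/1350 = 6.092 MPa, tensile.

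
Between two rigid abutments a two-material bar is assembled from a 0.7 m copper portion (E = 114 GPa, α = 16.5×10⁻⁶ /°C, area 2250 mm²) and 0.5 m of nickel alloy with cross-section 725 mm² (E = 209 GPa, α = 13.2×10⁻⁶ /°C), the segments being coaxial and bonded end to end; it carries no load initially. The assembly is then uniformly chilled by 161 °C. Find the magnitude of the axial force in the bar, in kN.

Free thermal contraction of the whole bar: Σ αᵢΔT Lᵢ = 16.5×10⁻⁶×161×700 + 13.2×10⁻⁶×161×500 = 2.922 mm.
Since the ends are fixed, an axial force P builds up, equal in every segment, with P · Σ Lᵢ/(AᵢEᵢ) = δ_free.
The series flexibility is Σ Lᵢ/(AᵢEᵢ) = 700/(2250×114×10³) + 500/(725×209×10³) = 6.029×10⁻⁶ mm/N.
So P = 2.922 / 6.029×10⁻⁶ = 484.7 kN, tensile.

P ≈ 485 kN (tensile)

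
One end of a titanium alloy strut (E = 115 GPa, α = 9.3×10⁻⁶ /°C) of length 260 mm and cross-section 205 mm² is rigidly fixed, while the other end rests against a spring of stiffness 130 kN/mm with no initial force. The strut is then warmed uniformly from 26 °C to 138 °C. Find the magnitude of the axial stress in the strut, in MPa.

Free thermal expansion: δ_free = αΔT L = 9.3×10⁻⁶ × 112 × 260 = 0.2708 mm.
Let P be the compressive force at the spring. The strut shortens elastically by PL/(AE) and the spring compresses by P/k; together these equal δ_free.
So P = δ_free / [L/(AE) + 1/k] = 0.2708 / [ 260/(205×115×10³) + 1/(130×10³) ].
P = 0.2708 / 1.872×10⁻⁵ = 14470 N.
σ = P/A = 14470/205 = 70.57 MPa.

σ ≈ 70.6 MPa (compressive)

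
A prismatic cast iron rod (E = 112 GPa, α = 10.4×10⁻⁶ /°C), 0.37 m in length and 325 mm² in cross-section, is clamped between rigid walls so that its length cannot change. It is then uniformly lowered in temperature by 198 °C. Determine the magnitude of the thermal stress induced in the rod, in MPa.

σ ≈ 231 MPa (tensile)

With length fixed, the mechanical strain must cancel the thermal strain αΔT = 10.4×10⁻⁶ × 198 = 2059.2×10⁻⁶.
The stress required to suppress this strain is σ = Eε = 112×10³ × 2059.2×10⁻⁶ = 230.6 MPa, tensile since the rod is trying to contract.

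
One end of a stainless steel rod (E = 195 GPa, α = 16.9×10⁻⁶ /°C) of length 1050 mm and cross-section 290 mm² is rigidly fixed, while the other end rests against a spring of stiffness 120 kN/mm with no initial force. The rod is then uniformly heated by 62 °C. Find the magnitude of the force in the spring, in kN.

Free thermal expansion: δ_free = αΔT L = 16.9×10⁻⁶ × 62 × 1050 = 1.1 mm.
Let P be the compressive force at the spring. The rod shortens elastically by PL/(AE) and the spring compresses by P/k; together these equal δ_free.
P [ L/(AE) + 1/k ] = δ_free → P [ 1050/(290×195×10³) + 1/(120×10³) ] = 1.1.
P = 1.1 / 2.69×10⁻⁵ = 40900 N.

P ≈ 40.9 kN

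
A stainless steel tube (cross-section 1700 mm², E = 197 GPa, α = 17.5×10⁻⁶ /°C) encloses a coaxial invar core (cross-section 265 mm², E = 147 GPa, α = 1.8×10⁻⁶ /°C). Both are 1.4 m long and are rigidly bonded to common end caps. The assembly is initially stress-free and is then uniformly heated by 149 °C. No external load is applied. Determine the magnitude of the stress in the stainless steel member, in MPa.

σ ≈ 48 MPa (compressive)

The stainless steel has the larger α, so on heating it would change length more than the invar if both were free. The rigid plates force a common final length, so the stainless steel is put into compression and the invar into tension, with equal and opposite forces P (no external load).
Equating the net (thermal + elastic) strains gives |α₁ − α₂|·ΔT = P·[1/(A₁E₁) + 1/(A₂E₂)].
|α₁ − α₂|·ΔT = 15.7×10⁻⁶ × 149 = 0.002339.
1/(A₁E₁) + 1/(A₂E₂) = 1/(1700×197×10³) + 1/(265×147×10³) = 2.866×10⁻⁸ N⁻¹.
So P = 0.002339 / 2.866×10⁻⁸ = 81.63 kN.
σ_{stainless steel} = P/A₁ = 81630/1700 = 48.02 MPa, compressive.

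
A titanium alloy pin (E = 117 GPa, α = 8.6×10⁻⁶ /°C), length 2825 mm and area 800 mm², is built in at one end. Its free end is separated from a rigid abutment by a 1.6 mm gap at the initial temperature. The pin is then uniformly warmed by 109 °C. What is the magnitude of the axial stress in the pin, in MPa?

σ ≈ 43.4 MPa (compressive)

Unrestrained expansion: δ_free = αΔT L = 8.6×10⁻⁶ × 109 × 2825 = 2.648 mm.
After closing the 1.6 mm clearance, 2.648 − 1.6 = 1.048 mm of expansion remains to be suppressed by the wall.
Compatibility: PL/(AE) = 1.048 mm, so σ = P/A = E × (1.048/2825) = 43.41 MPa.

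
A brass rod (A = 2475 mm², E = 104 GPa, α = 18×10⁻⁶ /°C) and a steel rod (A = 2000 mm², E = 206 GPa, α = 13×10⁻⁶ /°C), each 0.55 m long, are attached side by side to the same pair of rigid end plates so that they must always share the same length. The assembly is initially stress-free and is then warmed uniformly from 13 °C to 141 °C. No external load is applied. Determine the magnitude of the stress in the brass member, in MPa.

The brass has the larger α, so on heating it would change length more than the steel if both were free. The rigid plates force a common final length, so the brass is put into compression and the steel into tension, with equal and opposite forces P (no external load).
Setting the final lengths equal and cancelling L: (α₁ − α₂)ΔT = P/(A₁E₁) + P/(A₂E₂).
|α₁ − α₂|·ΔT = 5×10⁻⁶ × 128 = 0.00064.
1/(A₁E₁) + 1/(A₂E₂) = 1/(2475×104×10³) + 1/(2000×206×10³) = 6.312×10⁻⁹ N⁻¹.
P = 0.00064 / 6.312×10⁻⁹ = 101400 N = 101.4 kN.
σ_{brass} = P/A₁ = 101400/2475 = 40.97 MPa, compressive.

σ ≈ 41 MPa (compressive)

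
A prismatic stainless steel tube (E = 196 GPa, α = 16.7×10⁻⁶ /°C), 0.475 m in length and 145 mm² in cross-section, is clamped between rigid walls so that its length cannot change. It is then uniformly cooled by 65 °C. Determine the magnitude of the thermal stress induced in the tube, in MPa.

With length fixed, the mechanical strain must cancel the thermal strain αΔT = 16.7×10⁻⁶ × 65 = 1085.5×10⁻⁶.
The stress required to suppress this strain is σ = Eε = 196×10³ × 1085.5×10⁻⁶ = 212.8 MPa, tensile since the tube is trying to contract.

σ ≈ 213 MPa (tensile)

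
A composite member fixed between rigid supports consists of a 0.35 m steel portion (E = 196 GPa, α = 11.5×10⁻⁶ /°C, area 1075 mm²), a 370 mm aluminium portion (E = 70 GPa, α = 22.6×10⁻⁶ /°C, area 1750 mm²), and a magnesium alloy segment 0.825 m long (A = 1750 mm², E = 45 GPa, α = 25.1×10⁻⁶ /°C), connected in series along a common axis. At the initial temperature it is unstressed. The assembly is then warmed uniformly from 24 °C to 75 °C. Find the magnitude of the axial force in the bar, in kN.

If the supports were absent, the total length change would be Σ αᵢΔT Lᵢ = 11.5×10⁻⁶×51×350 + 22.6×10⁻⁶×51×370 + 25.1×10⁻⁶×51×825 = 1.688 mm.
Since the ends are fixed, an axial force P builds up, equal in every segment, with P · Σ Lᵢ/(AᵢEᵢ) = δ_free.
Σ Lᵢ/(AᵢEᵢ) = 350/(1075×196×10³) + 370/(1750×70×10³) + 825/(1750×45×10³) = 1.516×10⁻⁵ mm/N.
So P = 1.688 / 1.516×10⁻⁵ = 111.4 kN, compressive.

P ≈ 111 kN (compressive)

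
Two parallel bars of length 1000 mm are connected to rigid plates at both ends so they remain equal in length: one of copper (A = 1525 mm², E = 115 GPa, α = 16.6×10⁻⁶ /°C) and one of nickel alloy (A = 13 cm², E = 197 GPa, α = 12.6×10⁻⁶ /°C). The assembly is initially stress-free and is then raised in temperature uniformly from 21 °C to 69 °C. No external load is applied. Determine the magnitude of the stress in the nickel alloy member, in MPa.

Both members must finish at the same length. With the larger α, the copper tends to over-expand; the plates restrain it, putting the copper in compression and the nickel alloy in tension. With no external load the two internal forces are equal and opposite, magnitude P.
Equating the net (thermal + elastic) strains gives |α₁ − α₂|·ΔT = P·[1/(A₁E₁) + 1/(A₂E₂)].
|α₁ − α₂|·ΔT = 4×10⁻⁶ × 48 = 0.000192.
1/(A₁E₁) + 1/(A₂E₂) = 1/(1525×115×10³) + 1/(1300×197×10³) = 9.607×10⁻⁹ N⁻¹.
P = 0.000192 / 9.607×10⁻⁹ = 19990 N = 19.99 kN.
σ_{nickel alloy} = P/A₂ = 19990/1300 = 15.37 MPa, tensile.

σ ≈ 15.4 MPa (tensile)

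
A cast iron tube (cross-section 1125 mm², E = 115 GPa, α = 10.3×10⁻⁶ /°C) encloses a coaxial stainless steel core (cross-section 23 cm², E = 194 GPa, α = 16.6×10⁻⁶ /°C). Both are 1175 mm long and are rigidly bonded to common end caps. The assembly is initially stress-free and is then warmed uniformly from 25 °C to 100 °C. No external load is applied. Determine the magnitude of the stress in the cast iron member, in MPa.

Equilibrium of a rigid end plate with no external load gives equal and opposite internal forces ±P in the two members. Since α_{stainless steel} > α_{cast iron}, heating drives the stainless steel into compression and the cast iron into tension.
Setting the final lengths equal and cancelling L: (α₁ − α₂)ΔT = P/(A₁E₁) + P/(A₂E₂).
|α₁ − α₂|·ΔT = 6.3×10⁻⁶ × 75 = 0.0004725.
1/(A₁E₁) + 1/(A₂E₂) = 1/(1125×115×10³) + 1/(2300×194×10³) = 9.971×10⁻⁹ N⁻¹.
So P = 0.0004725 / 9.971×10⁻⁹ = 47.39 kN.
σ_{cast iron} = P/A₁ = 47390/1125 = 42.12 MPa, tensile.

σ ≈ 42.1 MPa (tensile)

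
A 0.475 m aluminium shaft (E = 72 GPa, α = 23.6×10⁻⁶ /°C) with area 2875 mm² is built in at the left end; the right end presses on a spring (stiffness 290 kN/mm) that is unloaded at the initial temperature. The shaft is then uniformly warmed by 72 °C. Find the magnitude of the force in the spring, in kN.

If the spring were absent the shaft would lengthen by αΔT L = 23.6×10⁻⁶ × 72 × 475 = 0.8071 mm.
Let P be the compressive force at the spring. The shaft shortens elastically by PL/(AE) and the spring compresses by P/k; together these equal δ_free.
So P = δ_free / [L/(AE) + 1/k] = 0.8071 / [ 475/(2875×72×10³) + 1/(290×10³) ].
P = 0.8071 / 5.743×10⁻⁶ = 140500 N.

P ≈ 141 kN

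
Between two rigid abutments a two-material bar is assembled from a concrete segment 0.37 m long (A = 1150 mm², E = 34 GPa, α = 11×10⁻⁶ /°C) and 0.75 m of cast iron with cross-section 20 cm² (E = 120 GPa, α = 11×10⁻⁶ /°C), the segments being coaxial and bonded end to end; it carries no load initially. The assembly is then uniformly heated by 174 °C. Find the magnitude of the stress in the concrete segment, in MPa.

σ ≈ 148 MPa (compressive)

If the supports were absent, the total length change would be Σ αᵢΔT Lᵢ = 11×10⁻⁶×174×370 + 11×10⁻⁶×174×750 = 2.144 mm.
Since the ends are fixed, an axial force P builds up, equal in every segment, with P · Σ Lᵢ/(AᵢEᵢ) = δ_free.
The series flexibility is Σ Lᵢ/(AᵢEᵢ) = 370/(1150×34×10³) + 750/(2000×120×10³) = 1.259×10⁻⁵ mm/N.
Hence P = δ_free / Σ(L/AE) = 2.144/1.259×10⁻⁵ = 170.3 kN (compressive).
σ_{concrete} = P / A = 170300 / 1150 = 148.1 MPa.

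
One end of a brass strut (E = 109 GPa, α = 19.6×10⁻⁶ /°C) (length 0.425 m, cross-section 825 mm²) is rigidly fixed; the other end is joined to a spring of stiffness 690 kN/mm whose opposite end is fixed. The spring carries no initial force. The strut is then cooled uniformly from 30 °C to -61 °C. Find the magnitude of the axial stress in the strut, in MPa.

Free thermal contraction: δ_free = αΔT L = 19.6×10⁻⁶ × 91 × 425 = 0.758 mm.
With a force P in the spring, the elastic change of the strut is PL/(AE) and that of the spring is P/k; compatibility requires their sum to equal δ_free.
P [ L/(AE) + 1/k ] = δ_free → P [ 425/(825×109×10³) + 1/(690×10³) ] = 0.758.
P = 0.758 / 6.175×10⁻⁶ = 122700 N.
σ = P/A = 122700/825 = 148.8 MPa.

σ ≈ 149 MPa (tensile)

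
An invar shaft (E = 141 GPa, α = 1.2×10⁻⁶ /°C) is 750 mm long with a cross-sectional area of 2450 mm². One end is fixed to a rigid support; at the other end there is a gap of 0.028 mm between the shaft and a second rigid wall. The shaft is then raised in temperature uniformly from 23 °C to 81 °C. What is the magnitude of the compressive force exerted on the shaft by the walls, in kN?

P ≈ 11.1 kN

Free thermal elongation = αΔT L = 1.2×10⁻⁶ × 58 × 750 = 0.0522 mm.
The gap closes (δ_free > 0.028 mm) and the wall then resists a further 0.0522 − 0.028 = 0.0242 mm of expansion.
That suppressed elongation corresponds to σ = E·Δ/L = 141×10³ × 0.0242/750 = 4.55 MPa.
P = σA = 4.55 × 2450 = 11.15 kN.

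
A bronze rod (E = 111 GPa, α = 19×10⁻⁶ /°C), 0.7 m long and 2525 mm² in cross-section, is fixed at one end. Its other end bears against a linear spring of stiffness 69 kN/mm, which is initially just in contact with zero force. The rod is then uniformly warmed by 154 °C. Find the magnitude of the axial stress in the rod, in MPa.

If the spring were absent the rod would lengthen by αΔT L = 19×10⁻⁶ × 154 × 700 = 2.048 mm.
With a force P in the spring, the elastic change of the rod is PL/(AE) and that of the spring is P/k; compatibility requires their sum to equal δ_free.
P [ L/(AE) + 1/k ] = δ_free → P [ 700/(2525×111×10³) + 1/(69×10³) ] = 2.048.
P = 2.048 / 1.699×10⁻⁵ = 120600 N.
σ = P/A = 120600/2525 = 47.74 MPa.

σ ≈ 47.7 MPa (compressive)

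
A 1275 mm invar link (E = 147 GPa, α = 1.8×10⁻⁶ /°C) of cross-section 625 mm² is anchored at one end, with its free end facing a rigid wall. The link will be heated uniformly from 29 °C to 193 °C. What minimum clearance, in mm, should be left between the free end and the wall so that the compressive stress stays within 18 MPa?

g ≈ 0.22 mm

With no wall the link would lengthen by αΔT L = 1.8×10⁻⁶ × 164 × 1275 = 0.3764 mm.
A stress of 18 MPa corresponds to the wall pushing the link back by σL/E = 18×1275/(147×10³) = 0.1561 mm.
The gap must absorb the remainder: g_min = 0.3764 − 0.1561 = 0.2203 mm.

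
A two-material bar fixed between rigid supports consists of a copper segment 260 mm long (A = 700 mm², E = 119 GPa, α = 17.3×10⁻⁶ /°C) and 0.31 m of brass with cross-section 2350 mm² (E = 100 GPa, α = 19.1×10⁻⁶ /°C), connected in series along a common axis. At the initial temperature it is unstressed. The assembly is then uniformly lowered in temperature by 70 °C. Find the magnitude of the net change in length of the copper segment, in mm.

|ΔL| ≈ 0.198 mm

If the supports were absent, the total length change would be Σ αᵢΔT Lᵢ = 17.3×10⁻⁶×70×260 + 19.1×10⁻⁶×70×310 = 0.7293 mm.
The rigid supports impose zero overall length change; the single axial force P common to all segments must satisfy P Σ Lᵢ/(AᵢEᵢ) = δ_free.
Σ Lᵢ/(AᵢEᵢ) = 260/(700×119×10³) + 310/(2350×100×10³) = 4.44×10⁻⁶ mm/N.
Hence P = δ_free / Σ(L/AE) = 0.7293/4.44×10⁻⁶ = 164.2 kN (tensile).
For the copper segment, free thermal change = 17.3×10⁻⁶×70×260 = 0.3149 mm and elastic change from P = 164200×260/(700×119×10³) = 0.5127 mm; these oppose, so the net change is 0.198 mm (segment lengthens).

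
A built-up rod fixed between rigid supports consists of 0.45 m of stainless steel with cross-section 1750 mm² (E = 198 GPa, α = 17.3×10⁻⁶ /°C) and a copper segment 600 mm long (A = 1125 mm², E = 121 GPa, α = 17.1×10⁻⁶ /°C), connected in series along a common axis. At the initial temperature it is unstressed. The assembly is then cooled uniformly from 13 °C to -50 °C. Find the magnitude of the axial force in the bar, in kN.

P ≈ 199 kN (tensile)

If the supports were absent, the total length change would be Σ αᵢΔT Lᵢ = 17.3×10⁻⁶×63×450 + 17.1×10⁻⁶×63×600 = 1.137 mm.
Since the ends are fixed, an axial force P builds up, equal in every segment, with P · Σ Lᵢ/(AᵢEᵢ) = δ_free.
Σ Lᵢ/(AᵢEᵢ) = 450/(1750×198×10³) + 600/(1125×121×10³) = 5.706×10⁻⁶ mm/N.
Hence P = δ_free / Σ(L/AE) = 1.137/5.706×10⁻⁶ = 199.2 kN (tensile).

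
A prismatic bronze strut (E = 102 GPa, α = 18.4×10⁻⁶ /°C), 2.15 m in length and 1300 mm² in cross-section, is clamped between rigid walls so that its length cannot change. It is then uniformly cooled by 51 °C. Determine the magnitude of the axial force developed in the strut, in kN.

P ≈ 124 kN (tensile)

Full restraint means ε = 0, so the stress is σ = EαΔT = 102×10³ × 18.4×10⁻⁶ × 51 = 95.72 MPa.
P = AEαΔT = 1300 × 102×10³ × 18.4×10⁻⁶ × 51 = 124.4 kN (tensile).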